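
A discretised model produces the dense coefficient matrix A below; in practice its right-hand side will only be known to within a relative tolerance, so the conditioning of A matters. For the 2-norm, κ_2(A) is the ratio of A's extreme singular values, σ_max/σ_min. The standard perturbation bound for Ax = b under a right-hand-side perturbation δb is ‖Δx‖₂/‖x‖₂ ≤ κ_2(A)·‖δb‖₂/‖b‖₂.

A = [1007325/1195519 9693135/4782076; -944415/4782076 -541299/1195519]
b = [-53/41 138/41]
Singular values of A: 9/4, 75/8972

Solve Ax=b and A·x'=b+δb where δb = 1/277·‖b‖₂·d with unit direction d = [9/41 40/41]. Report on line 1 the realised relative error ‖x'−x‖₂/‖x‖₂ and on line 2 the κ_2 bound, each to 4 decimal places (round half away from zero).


σ_max = 9/4, σ_min = 75/8972
condition number: (9/4) ÷ (75/8972) = 269.1600
bound on ‖Δx‖/‖x‖: κ·ε = 269.1600·1/277 = 0.9717
solve Ax = b  →  x = [-331.6157 137.2103]
‖b‖ = 3.6056, ‖x‖ = 358.8811
Δx = A⁻¹·δb where δb = 1/277·3.6056·d; ‖Δx‖ = 1.5571
dividing the unrounded norms, ‖Δx‖/‖x‖ = 0.0043
realised/bound (from unrounded values) ≈ 0.0045

0.0043
0.9717


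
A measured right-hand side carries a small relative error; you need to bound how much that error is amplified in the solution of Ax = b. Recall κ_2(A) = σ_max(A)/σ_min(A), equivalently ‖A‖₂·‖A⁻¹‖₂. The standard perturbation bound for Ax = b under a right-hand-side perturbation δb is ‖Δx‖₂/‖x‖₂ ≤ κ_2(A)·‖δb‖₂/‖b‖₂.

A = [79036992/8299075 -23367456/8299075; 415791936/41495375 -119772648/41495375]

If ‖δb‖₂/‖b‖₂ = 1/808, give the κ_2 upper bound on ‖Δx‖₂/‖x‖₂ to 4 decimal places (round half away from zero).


0.3542

form AᵀA = [391265263558656/2047403265625 -114117523204608/2047403265625; -114117523204608/2047403265625 33289461601344/2047403265625] with trace 679287560256/3275845225 and determinant 1719926784/3275845225
char-poly roots: 5184/25 and 331776/131033809
κ = σ_max/σ_min = (72/5)/(576/11447) = 286.1750
bound on ‖Δx‖/‖x‖: κ·ε = 286.1750·1/808 = 0.3542


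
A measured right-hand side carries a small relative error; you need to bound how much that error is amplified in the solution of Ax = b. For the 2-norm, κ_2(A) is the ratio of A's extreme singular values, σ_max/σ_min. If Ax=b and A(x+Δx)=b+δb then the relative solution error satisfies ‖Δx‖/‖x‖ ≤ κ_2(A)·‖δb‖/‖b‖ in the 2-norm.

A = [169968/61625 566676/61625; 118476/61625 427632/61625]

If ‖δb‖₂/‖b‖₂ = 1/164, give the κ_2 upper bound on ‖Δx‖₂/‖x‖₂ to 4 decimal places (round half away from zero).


0.6012

M = AᵀA = [1717027344/151905625 5879236608/151905625; 5879236608/151905625 20159632656/151905625]. tr(M)=35002656/243049, det(M)=518400/243049
solving λ² − 35002656/243049·λ + 518400/243049 = 0 gives λ = 144, 3600/243049
σ_max=√144=12, σ_min=√(3600/243049)=(60/493) → κ = 98.6000
perturbation bound = 98.6000·1/164 = 0.6012


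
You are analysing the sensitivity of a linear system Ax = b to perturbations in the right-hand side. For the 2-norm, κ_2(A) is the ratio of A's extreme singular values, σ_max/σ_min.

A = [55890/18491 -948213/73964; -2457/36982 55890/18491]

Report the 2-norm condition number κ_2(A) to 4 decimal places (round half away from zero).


22.0000

M = AᵀA = [7436529/813604 -15844815/406802; -15844815/406802 564596649/3254416]. tr(M)=353565/1936, det(M)=531441/7744
λ_max, λ_min = (353565/1936 ± √123979339449/3748096)/2 = 729/4, 729/1936
so κ_2 = √((729/4) / (729/1936)) = 22.0000


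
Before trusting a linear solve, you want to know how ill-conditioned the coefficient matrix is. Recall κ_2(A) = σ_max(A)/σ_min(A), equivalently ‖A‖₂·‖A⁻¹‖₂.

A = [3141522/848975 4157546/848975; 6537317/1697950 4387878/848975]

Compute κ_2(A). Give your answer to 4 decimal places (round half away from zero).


292.7500

form AᵀA = [3910257097/137124100 1303376787/34281025; 1303376787/34281025 69514696/1371241] with trace 10861726697/137124100 and determinant 62742241/857025625
char-poly roots: 7921/100 and 31684/34281025
σ_max=√(7921/100)=(89/10), σ_min=√(31684/34281025)=(178/5855) → κ = 292.7500


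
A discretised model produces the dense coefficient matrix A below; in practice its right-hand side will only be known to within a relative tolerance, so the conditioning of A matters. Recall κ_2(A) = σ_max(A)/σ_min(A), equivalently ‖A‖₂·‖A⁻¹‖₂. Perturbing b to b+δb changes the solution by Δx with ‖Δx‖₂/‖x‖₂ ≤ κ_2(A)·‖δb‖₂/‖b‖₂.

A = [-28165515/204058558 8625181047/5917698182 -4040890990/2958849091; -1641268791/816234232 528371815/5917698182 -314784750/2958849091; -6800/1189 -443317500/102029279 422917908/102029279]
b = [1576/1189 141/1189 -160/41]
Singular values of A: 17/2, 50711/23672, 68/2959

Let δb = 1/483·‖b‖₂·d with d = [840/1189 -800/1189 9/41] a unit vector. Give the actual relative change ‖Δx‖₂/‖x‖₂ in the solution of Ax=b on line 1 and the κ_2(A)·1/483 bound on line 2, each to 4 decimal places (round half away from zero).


0.5604
0.7658

largest singular value 17/2, smallest 68/2959
κ_2(A) = (17/2) / (68/2959) = 369.8750
κ_2(A)·‖δb‖/‖b‖ = 0.7658
solve Ax = b  →  x = [-0.0135 0.4799 -0.4570]
2-norm of b is 4.1231; of x, 0.6628
Δx = A⁻¹·δb where δb = 1/483·4.1231·d; ‖Δx‖ = 0.3715
relative error = 0.5604
tightness: 0.5604 against a bound of 0.7658 (unrounded ratio ≈ 0.7318)


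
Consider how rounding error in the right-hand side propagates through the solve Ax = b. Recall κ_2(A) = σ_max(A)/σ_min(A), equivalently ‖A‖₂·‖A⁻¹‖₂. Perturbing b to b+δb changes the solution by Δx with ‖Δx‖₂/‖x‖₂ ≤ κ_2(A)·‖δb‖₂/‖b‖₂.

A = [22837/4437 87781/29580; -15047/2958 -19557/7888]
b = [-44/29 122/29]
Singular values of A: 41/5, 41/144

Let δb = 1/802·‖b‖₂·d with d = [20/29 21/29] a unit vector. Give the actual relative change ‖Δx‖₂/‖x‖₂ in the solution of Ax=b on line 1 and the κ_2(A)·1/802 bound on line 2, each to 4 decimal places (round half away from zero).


0.0028
0.0359

σ_max = 41/5, σ_min = 41/144
condition number: (41/5) ÷ (41/144) = 28.8000
bound on ‖Δx‖/‖x‖: κ·ε = 28.8000·1/802 = 0.0359
solve Ax = b  →  x = [-3.7360 5.9684]
‖b‖₂ = 4.4721 and ‖x‖₂ = 7.0413
Δx = A⁻¹·δb where δb = 1/802·4.4721·d; ‖Δx‖ = 0.0196
dividing the unrounded norms, ‖Δx‖/‖x‖ = 0.0028
so the bound overstates the realised error by a factor of ≈ 12.9108 (computed from the unrounded values)


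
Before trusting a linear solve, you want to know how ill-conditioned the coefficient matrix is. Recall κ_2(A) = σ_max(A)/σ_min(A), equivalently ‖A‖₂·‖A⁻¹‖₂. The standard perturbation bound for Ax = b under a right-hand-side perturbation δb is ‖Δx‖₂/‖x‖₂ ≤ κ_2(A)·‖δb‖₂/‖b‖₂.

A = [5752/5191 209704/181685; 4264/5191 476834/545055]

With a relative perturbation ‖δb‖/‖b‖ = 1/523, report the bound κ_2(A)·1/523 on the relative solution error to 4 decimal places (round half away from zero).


0.3594

M = AᵀA = [51267200/26946481 1130374480/565876101; 1130374480/565876101 24926102884/11883398121]. tr(M)=56521924/14130081, det(M)=6400/14130081
λ_max, λ_min = (56521924/14130081 ± √3194366162588176/199659189066561)/2 = 4, 1600/14130081
κ = σ_max/σ_min = 2/(40/3759) = 187.9500
κ_2(A)·‖δb‖/‖b‖ = 0.3594


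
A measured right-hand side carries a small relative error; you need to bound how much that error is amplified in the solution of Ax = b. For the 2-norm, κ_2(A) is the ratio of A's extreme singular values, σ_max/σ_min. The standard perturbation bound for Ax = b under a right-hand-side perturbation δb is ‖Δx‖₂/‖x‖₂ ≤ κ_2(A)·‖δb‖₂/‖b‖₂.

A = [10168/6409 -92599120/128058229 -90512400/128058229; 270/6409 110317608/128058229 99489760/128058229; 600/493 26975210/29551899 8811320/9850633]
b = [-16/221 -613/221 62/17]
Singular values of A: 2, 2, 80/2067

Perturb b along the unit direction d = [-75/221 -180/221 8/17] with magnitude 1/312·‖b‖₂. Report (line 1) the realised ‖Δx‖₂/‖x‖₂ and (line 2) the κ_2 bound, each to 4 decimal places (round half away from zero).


0.0037
0.1656

from the listed singular values, σ₁ = 2, σ_n = 80/2067
condition number: 2 ÷ (80/2067) = 51.6750
worst-case relative error ≤ 51.6750 × 1/312 = 0.1656
solve Ax = b  →  x = [1.0517 -71.0012 75.1012]
‖b‖ = 4.5826, ‖x‖ = 103.3560
Δx = A⁻¹·δb where δb = 1/312·4.5826·d; ‖Δx‖ = 0.3795
relative error = 0.0037
tightness: 0.0037 against a bound of 0.1656 (unrounded ratio ≈ 0.0222)


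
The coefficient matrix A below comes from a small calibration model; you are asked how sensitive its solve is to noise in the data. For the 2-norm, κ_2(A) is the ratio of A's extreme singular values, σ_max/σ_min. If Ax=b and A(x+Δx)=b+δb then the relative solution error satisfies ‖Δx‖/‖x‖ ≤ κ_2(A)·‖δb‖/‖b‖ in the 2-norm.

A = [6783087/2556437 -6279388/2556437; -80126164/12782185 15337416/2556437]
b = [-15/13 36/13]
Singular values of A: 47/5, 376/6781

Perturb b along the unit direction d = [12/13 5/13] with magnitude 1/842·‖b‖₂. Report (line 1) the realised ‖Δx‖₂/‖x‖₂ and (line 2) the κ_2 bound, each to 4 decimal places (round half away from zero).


from the listed singular values, σ₁ = 47/5, σ_n = 376/6781
κ_2(A) = (47/5) / (376/6781) = 169.5250
bound on ‖Δx‖/‖x‖: κ·ε = 169.5250·1/842 = 0.2013
solve Ax = b  →  x = [-0.2311 0.2201]
‖b‖₂ = 3.0000 and ‖x‖₂ = 0.3191
re-solving with b+δb shifts x by Δx of norm 0.0643
realised ‖Δx‖/‖x‖ = 0.2013
tightness: 0.2013 against a bound of 0.2013; the bound is attained (ratio 1)

0.2013
0.2013


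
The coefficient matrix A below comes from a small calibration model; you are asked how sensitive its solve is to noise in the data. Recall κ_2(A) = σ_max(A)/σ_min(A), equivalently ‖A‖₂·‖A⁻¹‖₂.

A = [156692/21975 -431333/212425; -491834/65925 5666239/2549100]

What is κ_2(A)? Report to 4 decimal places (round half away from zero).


164.8125

form AᵀA = [462872129332/4346105625 -89999318759/2897403750; -89999318759/2897403750 70032341257/7726410000] with trace 12857992225/111260304 and determinant 3418801/6953769
eigenvalues of AᵀA: λ = (tr ± √(tr²−4·det))/2 = 1849/16, 29584/6953769
κ_2(A) = √(λ_max/λ_min) = √((1849/16) / (29584/6953769)) = 164.8125


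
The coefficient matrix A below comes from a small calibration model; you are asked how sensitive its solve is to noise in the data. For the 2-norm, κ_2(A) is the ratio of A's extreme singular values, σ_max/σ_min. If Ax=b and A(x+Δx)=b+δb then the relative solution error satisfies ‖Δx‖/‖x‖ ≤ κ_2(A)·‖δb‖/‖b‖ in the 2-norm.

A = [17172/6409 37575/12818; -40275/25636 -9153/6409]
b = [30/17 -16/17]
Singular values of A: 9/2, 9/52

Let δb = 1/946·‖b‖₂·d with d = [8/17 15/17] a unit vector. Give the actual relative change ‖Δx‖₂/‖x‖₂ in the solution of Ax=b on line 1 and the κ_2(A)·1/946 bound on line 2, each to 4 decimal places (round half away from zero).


largest singular value 9/2, smallest 9/52
κ = σ_max/σ_min = (9/2)/(9/52) = 26.0000
κ_2(A)·‖δb‖/‖b‖ = 0.0275
solve Ax = b  →  x = [0.3065 0.3218]
‖b‖ = 2.0000, ‖x‖ = 0.4444
δb = ε·‖b‖·d = [0.0010 0.0019]; solving A·Δx = δb gives ‖Δx‖ = 0.0122
relative error = 0.0275
so the bound is sharp here: realised error equals the bound

0.0275
0.0275


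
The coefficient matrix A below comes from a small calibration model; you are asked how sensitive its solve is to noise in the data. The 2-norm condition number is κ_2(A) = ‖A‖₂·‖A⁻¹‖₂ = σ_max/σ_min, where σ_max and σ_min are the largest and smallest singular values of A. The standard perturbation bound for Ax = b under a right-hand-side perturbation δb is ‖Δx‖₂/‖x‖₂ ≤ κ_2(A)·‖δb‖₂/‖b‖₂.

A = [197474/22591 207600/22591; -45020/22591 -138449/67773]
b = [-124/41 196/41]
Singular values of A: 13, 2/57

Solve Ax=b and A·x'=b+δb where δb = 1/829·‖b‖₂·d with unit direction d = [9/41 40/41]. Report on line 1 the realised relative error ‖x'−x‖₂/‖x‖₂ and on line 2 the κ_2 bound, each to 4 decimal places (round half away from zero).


σ_max = 13, σ_min = 2/57
condition number: 13 ÷ (2/57) = 370.5000
bound on ‖Δx‖/‖x‖: κ·ε = 370.5000·1/829 = 0.4469
solve Ax = b  →  x = [-82.7639 78.3979]
‖b‖ = 5.6569, ‖x‖ = 114.0004
re-solving with b+δb shifts x by Δx of norm 0.1945
relative error = 0.0017
tightness: 0.0017 against a bound of 0.4469 (unrounded ratio ≈ 0.0038)

0.0017
0.4469


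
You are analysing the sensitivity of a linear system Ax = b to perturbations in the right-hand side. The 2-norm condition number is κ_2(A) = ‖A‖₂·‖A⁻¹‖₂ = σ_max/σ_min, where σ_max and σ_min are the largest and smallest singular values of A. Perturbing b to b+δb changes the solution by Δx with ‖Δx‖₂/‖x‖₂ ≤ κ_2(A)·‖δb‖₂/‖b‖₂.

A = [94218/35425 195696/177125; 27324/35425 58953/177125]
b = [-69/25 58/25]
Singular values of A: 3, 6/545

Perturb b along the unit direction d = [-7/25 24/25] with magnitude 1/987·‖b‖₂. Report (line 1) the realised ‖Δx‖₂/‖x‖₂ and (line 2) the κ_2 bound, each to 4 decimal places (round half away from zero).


0.0012
0.2761

from the listed singular values, σ₁ = 3, σ_n = 6/545
condition number: 3 ÷ (6/545) = 272.5000
bound on ‖Δx‖/‖x‖: κ·ε = 272.5000·1/987 = 0.2761
solve Ax = b  →  x = [-105.4231 251.2821]
‖b‖₂ = 3.6056 and ‖x‖₂ = 272.5008
Δx = A⁻¹·δb where δb = 1/987·3.6056·d; ‖Δx‖ = 0.3318
relative error = 0.0012
realised/bound (from unrounded values) ≈ 0.0044


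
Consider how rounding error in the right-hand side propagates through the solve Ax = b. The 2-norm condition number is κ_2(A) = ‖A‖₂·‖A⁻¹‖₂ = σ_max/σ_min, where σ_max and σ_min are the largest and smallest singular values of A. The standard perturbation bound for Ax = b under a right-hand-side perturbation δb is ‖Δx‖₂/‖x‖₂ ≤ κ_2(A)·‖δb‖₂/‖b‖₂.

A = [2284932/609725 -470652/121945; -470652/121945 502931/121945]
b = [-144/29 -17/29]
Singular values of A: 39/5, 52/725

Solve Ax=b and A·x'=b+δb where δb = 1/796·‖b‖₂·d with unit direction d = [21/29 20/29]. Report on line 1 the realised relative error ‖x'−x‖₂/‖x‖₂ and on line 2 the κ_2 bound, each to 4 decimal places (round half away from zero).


0.0016
0.1366

largest singular value 39/5, smallest 52/725
κ_2(A) = (39/5) / (52/725) = 108.7500
bound on ‖Δx‖/‖x‖: κ·ε = 108.7500·1/796 = 0.1366
solve Ax = b  →  x = [-40.6499 -38.1830]
2-norm of b is 5.0000; of x, 55.7706
re-solving with b+δb shifts x by Δx of norm 0.0876
realised ‖Δx‖/‖x‖ = 0.0016
tightness: 0.0016 against a bound of 0.1366 (unrounded ratio ≈ 0.0115)


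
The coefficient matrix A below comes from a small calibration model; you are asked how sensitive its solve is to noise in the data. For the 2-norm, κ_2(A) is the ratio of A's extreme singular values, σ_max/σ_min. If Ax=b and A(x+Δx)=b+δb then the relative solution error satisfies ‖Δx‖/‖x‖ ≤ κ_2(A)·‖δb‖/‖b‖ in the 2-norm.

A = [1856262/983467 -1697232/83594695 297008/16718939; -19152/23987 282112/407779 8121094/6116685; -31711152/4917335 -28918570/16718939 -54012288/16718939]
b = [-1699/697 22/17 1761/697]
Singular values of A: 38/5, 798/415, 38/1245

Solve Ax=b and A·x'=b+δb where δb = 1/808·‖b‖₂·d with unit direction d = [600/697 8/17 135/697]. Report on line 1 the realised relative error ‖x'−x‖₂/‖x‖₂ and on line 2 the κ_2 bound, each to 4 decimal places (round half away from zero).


from the listed singular values, σ₁ = 38/5, σ_n = 38/1245
condition number: (38/5) ÷ (38/1245) = 249.0000
κ_2(A)·‖δb‖/‖b‖ = 0.3082
solve Ax = b  →  x = [-0.8378 29.2531 -14.7721]
2-norm of b is 3.7417; of x, 32.7820
re-solving with b+δb shifts x by Δx of norm 0.1517
dividing the unrounded norms, ‖Δx‖/‖x‖ = 0.0046
so the bound overstates the realised error by a factor of ≈ 66.5864 (computed from the unrounded values)

0.0046
0.3082


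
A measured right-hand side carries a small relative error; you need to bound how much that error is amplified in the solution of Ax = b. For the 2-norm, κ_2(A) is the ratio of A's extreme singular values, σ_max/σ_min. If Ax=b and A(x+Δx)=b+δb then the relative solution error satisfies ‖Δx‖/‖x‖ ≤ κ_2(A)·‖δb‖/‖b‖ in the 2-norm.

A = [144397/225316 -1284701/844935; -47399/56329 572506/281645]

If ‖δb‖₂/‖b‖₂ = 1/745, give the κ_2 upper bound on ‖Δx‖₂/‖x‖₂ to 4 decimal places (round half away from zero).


M = AᵀA = [4369010525/3905176912 -7863715585/2928882684; -7863715585/2928882684 14154845353/2196662013]. tr(M)=20446047721/2703584016, det(M)=366025/675896004
eigenvalues of AᵀA: λ = (tr ± √(tr²−4·det))/2 = 121/16, 12100/168974001
κ = σ_max/σ_min = (11/4)/(110/12999) = 324.9750
bound on ‖Δx‖/‖x‖: κ·ε = 324.9750·1/745 = 0.4362

0.4362


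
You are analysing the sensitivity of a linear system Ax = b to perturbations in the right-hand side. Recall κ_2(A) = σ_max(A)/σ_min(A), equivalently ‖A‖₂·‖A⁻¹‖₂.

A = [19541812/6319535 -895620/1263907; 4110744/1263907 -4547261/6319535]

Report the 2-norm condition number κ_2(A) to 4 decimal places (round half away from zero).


form AᵀA = [956406447184/47486947225 -43037649864/9497389445; -43037649864/9497389445 48431584081/47486947225] with trace 119552413/5649845 and determinant 4477456/706230625
eigenvalues of AᵀA: λ = (tr ± √(tr²−4·det))/2 = 529/25, 8464/28249225
σ_max=√(529/25)=(23/5), σ_min=√(8464/28249225)=(92/5315) → κ = 265.7500

265.7500


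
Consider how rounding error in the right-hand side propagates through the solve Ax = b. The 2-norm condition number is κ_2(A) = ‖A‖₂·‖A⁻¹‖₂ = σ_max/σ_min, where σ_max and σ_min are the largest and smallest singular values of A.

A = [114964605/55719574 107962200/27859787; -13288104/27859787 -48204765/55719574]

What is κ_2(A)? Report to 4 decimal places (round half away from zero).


319.7680

M = AᵀA = [8282662245369/1846919052196 3882326474880/461729763049; 3882326474880/461729763049 29117814327225/1846919052196]. tr(M)=64706706873/3195361682, det(M)=102515625/25562893456
λ_max, λ_min = (64706706873/3195361682 ± √1046698531774594949376/2552584069698467281)/2 = 81/4, 1265625/6390723364
κ_2(A) = √(λ_max/λ_min) = √((81/4) / (1265625/6390723364)) = 319.7680


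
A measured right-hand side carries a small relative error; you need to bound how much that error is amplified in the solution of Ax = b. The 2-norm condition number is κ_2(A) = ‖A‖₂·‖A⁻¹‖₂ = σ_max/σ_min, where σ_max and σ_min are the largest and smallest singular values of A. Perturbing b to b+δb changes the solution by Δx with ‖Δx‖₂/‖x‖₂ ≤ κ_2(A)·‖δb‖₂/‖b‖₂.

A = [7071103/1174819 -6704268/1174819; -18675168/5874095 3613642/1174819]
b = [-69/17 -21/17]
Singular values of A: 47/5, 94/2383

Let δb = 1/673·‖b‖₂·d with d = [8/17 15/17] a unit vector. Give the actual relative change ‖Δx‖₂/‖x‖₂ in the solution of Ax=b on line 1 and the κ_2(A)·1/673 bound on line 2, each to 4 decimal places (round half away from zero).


σ_max = 47/5, σ_min = 94/2383
condition number: (47/5) ÷ (94/2383) = 238.3000
perturbation bound = 238.3000·1/673 = 0.3541
solve Ax = b  →  x = [-52.6816 -54.8529]
2-norm of b is 4.2426; of x, 76.0539
δb = ε·‖b‖·d = [0.0030 0.0056]; solving A·Δx = δb gives ‖Δx‖ = 0.1598
realised ‖Δx‖/‖x‖ = 0.0021
tightness: 0.0021 against a bound of 0.3541 (unrounded ratio ≈ 0.0059)

0.0021
0.3541


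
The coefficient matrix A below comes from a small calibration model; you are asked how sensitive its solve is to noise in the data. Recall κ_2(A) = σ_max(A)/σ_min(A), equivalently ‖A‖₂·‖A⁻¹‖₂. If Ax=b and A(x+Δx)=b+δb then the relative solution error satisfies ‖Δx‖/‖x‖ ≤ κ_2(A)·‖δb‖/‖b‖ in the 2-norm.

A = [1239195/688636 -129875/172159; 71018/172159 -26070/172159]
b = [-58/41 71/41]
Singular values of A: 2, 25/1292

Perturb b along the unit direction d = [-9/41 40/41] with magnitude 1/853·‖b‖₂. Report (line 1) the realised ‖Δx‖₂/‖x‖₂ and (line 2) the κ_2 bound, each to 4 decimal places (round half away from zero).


0.0013
0.1212

σ_max = 2, σ_min = 25/1292
κ_2(A) = 2 / (25/1292) = 103.3600
worst-case relative error ≤ 103.3600 × 1/853 = 0.1212
solve Ax = b  →  x = [39.2923 95.6015]
‖b‖₂ = 2.2361 and ‖x‖₂ = 103.3612
Δx = A⁻¹·δb where δb = 1/853·2.2361·d; ‖Δx‖ = 0.1355
relative error = 0.0013
tightness: 0.0013 against a bound of 0.1212 (unrounded ratio ≈ 0.0108)


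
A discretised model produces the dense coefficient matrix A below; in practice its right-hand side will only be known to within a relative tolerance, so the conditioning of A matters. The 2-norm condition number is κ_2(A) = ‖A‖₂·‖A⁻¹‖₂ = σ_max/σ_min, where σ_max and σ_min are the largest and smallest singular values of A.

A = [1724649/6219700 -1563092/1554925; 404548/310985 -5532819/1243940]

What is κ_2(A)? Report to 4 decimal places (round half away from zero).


M = AᵀA = [40712699521/23012890000 -8722941192/1438305625; -8722941192/1438305625 478521271729/23012890000]. tr(M)=415387177/18410312, det(M)=3258025/589129984
char-poly roots: 361/16 and 9025/36820624
κ = σ_max/σ_min = (19/4)/(95/6068) = 303.4000

303.4000


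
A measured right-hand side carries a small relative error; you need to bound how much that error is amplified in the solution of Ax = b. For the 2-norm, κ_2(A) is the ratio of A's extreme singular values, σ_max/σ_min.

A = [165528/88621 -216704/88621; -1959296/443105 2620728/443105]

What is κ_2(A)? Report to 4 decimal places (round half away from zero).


form AᵀA = [26768217664/1161787225 -35689623552/1161787225; -35689623552/1161787225 47587164736/1161787225] with trace 2974215296/46471489 and determinant 2560000/46471489
λ_max, λ_min = (2974215296/46471489 ± √8845480758913007616/2159599289877121)/2 = 64, 40000/46471489
so κ_2 = √(64 / (40000/46471489)) = 272.6800

272.6800


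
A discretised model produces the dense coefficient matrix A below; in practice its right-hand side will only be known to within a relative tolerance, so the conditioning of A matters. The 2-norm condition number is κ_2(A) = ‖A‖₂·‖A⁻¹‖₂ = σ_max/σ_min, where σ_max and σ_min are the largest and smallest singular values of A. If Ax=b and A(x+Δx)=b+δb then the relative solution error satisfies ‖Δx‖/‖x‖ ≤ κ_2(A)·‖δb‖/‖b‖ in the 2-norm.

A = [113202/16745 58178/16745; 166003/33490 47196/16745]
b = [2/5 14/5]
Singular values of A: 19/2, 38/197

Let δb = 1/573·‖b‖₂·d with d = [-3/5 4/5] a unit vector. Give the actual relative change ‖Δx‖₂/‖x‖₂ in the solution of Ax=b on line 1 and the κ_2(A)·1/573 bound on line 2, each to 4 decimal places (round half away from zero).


σ_max = 19/2, σ_min = 38/197
condition number: (19/2) ÷ (38/197) = 49.2500
worst-case relative error ≤ 49.2500 × 1/573 = 0.0860
solve Ax = b  →  x = [-4.6935 9.2477]
‖b‖₂ = 2.8284 and ‖x‖₂ = 10.3706
Δx = A⁻¹·δb where δb = 1/573·2.8284·d; ‖Δx‖ = 0.0256
relative error = 0.0025
tightness: 0.0025 against a bound of 0.0860 (unrounded ratio ≈ 0.0287)

0.0025
0.0860


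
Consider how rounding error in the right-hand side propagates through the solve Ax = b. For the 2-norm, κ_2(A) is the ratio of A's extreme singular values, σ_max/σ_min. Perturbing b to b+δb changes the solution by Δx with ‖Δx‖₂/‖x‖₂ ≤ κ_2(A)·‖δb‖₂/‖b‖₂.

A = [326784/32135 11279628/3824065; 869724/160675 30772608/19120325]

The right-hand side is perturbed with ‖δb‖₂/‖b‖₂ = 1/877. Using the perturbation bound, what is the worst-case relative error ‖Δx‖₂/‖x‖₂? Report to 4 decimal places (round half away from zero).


AᵀA = [3426114402576/25816455625 6994924978176/180715189375; 6994924978176/180715189375 14282711413776/1265006325625]; tr = 291459707424/2024010121, det = 324000000/2024010121
eigenvalues of AᵀA: λ = (tr ± √(tr²−4·det))/2 = 144, 2250000/2024010121
so κ_2 = √(144 / (2250000/2024010121)) = 359.9120
bound on ‖Δx‖/‖x‖: κ·ε = 359.9120·1/877 = 0.4104

0.4104


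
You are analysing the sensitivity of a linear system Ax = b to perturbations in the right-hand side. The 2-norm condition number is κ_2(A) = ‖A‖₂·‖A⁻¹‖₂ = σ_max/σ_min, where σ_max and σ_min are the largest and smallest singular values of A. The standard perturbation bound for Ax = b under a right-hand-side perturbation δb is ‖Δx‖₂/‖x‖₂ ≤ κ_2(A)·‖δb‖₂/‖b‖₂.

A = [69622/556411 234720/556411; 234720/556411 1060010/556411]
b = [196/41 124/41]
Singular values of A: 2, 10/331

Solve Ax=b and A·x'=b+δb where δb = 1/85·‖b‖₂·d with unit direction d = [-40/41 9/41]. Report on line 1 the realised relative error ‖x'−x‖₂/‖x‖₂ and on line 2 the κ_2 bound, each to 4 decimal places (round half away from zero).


from the listed singular values, σ₁ = 2, σ_n = 10/331
condition number: 2 ÷ (10/331) = 66.2000
κ_2(A)·‖δb‖/‖b‖ = 0.7788
solve Ax = b  →  x = [129.6098 -27.1122]
2-norm of b is 5.6569; of x, 132.4151
with δb = [-0.0649 0.0146], A·Δx = δb → ‖Δx‖ = 2.2028
realised ‖Δx‖/‖x‖ = 0.0166
realised/bound (from unrounded values) ≈ 0.0214

0.0166
0.7788


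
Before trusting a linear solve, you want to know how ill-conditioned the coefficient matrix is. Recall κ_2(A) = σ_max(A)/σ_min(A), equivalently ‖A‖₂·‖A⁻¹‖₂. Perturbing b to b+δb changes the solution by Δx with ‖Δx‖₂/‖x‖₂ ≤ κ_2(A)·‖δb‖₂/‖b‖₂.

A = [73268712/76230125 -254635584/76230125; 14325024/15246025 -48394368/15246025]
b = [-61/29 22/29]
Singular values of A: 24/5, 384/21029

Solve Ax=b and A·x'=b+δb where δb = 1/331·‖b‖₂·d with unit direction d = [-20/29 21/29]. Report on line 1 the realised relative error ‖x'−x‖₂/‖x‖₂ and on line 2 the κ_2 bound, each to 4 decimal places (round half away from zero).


0.0034
0.7941

largest singular value 24/5, smallest 384/21029
κ = σ_max/σ_min = (24/5)/(384/21029) = 262.8625
perturbation bound = 262.8625·1/331 = 0.7941
solve Ax = b  →  x = [105.0867 30.8673]
‖b‖₂ = 2.2361 and ‖x‖₂ = 109.5262
Δx = A⁻¹·δb where δb = 1/331·2.2361·d; ‖Δx‖ = 0.3700
dividing the unrounded norms, ‖Δx‖/‖x‖ = 0.0034
realised/bound (from unrounded values) ≈ 0.0043


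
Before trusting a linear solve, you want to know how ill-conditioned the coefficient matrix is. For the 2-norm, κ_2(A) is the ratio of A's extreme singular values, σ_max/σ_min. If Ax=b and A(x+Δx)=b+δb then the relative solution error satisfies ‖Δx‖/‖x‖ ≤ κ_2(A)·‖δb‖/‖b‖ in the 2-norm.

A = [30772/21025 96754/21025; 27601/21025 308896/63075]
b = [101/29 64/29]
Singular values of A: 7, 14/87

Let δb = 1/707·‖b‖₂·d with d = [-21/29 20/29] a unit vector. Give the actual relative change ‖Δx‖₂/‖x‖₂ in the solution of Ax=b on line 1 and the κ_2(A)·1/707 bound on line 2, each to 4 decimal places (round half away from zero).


from the listed singular values, σ₁ = 7, σ_n = 14/87
condition number: 7 ÷ (14/87) = 43.5000
perturbation bound = 43.5000·1/707 = 0.0615
solve Ax = b  →  x = [6.1257 -1.1914]
‖b‖₂ = 4.1231 and ‖x‖₂ = 6.2405
with δb = [-0.0042 0.0040], A·Δx = δb → ‖Δx‖ = 0.0362
realised ‖Δx‖/‖x‖ = 0.0058
tightness: 0.0058 against a bound of 0.0615 (unrounded ratio ≈ 0.0944)

0.0058
0.0615


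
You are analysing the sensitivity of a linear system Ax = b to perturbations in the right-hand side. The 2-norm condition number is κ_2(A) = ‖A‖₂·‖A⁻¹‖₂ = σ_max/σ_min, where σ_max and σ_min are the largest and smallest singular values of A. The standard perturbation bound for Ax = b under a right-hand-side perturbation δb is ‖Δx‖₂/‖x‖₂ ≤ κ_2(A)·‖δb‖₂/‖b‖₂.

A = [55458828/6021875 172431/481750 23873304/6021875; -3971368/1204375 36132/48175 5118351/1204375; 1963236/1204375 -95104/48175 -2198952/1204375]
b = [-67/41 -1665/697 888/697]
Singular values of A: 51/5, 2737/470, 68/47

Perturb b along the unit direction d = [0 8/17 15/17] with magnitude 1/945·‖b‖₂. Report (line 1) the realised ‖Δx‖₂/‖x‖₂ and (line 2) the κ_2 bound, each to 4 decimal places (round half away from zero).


largest singular value 51/5, smallest 68/47
condition number: (51/5) ÷ (68/47) = 7.0500
κ_2(A)·‖δb‖/‖b‖ = 0.0075
solve Ax = b  →  x = [0.0444 -0.1442 -0.5022]
‖b‖ = 3.1623, ‖x‖ = 0.5244
re-solving with b+δb shifts x by Δx of norm 0.0023
relative error = 0.0044
realised/bound (from unrounded values) ≈ 0.5912

0.0044
0.0075


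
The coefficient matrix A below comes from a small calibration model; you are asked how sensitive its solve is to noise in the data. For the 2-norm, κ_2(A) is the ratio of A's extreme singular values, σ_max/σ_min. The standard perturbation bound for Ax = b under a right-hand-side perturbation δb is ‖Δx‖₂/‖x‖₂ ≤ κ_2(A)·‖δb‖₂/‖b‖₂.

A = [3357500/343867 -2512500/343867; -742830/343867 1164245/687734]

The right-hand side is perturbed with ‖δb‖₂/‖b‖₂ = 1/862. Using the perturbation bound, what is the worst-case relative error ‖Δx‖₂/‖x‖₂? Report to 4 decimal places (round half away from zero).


M = AᵀA = [7034266900/70341769 -5275512675/70341769; -5275512675/70341769 15827538025/281367076]. tr(M)=43964605625/281367076, det(M)=39062500/70341769
char-poly roots: 625/4 and 250000/70341769
so κ_2 = √((625/4) / (250000/70341769)) = 209.6750
κ_2(A)·‖δb‖/‖b‖ = 0.2432

0.2432


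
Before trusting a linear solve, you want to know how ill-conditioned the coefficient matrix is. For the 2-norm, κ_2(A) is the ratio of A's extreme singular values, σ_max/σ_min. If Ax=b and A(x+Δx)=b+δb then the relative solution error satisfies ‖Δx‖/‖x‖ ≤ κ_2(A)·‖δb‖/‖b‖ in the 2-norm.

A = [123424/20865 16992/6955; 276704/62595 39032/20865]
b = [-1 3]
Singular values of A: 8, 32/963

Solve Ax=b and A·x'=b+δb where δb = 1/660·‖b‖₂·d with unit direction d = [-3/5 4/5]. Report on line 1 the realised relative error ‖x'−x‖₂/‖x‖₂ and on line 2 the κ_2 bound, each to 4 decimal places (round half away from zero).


0.0016
0.3648

from the listed singular values, σ₁ = 8, σ_n = 32/963
condition number: 8 ÷ (32/963) = 240.7500
worst-case relative error ≤ 240.7500 × 1/660 = 0.3648
solve Ax = b  →  x = [-34.6082 83.3846]
‖b‖₂ = 3.1623 and ‖x‖₂ = 90.2813
Δx = A⁻¹·δb where δb = 1/660·3.1623·d; ‖Δx‖ = 0.1442
dividing the unrounded norms, ‖Δx‖/‖x‖ = 0.0016
tightness: 0.0016 against a bound of 0.3648 (unrounded ratio ≈ 0.0044)


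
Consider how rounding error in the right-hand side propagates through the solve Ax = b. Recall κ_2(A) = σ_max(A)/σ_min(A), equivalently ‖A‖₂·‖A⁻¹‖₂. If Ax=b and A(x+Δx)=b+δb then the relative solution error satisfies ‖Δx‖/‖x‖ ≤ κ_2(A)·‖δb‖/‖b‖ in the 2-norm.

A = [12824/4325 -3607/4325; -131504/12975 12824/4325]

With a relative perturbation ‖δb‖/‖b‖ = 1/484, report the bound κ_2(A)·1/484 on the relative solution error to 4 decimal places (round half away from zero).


AᵀA = [750935872/6734025 -73007032/2244675; -73007032/2244675 7098617/748225]; tr = 32592937/269361, det = 30976/269361
solving λ² − 32592937/269361·λ + 30976/269361 = 0 gives λ = 121, 256/269361
κ_2(A) = √(λ_max/λ_min) = √(121 / (256/269361)) = 356.8125
perturbation bound = 356.8125·1/484 = 0.7372

0.7372


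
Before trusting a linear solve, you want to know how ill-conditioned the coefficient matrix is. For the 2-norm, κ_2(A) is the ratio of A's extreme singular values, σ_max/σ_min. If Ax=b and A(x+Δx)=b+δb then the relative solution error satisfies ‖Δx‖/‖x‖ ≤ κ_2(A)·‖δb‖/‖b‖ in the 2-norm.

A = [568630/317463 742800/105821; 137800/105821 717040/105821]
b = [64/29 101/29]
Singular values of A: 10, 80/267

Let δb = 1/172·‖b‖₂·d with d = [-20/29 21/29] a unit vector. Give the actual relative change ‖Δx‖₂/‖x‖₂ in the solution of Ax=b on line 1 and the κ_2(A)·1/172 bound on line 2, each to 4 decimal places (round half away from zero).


largest singular value 10, smallest 80/267
κ_2(A) = 10 / (80/267) = 33.3750
worst-case relative error ≤ 33.3750 × 1/172 = 0.1940
solve Ax = b  →  x = [-3.1683 1.1229]
‖b‖ = 4.1231, ‖x‖ = 3.3614
re-solving with b+δb shifts x by Δx of norm 0.0800
dividing the unrounded norms, ‖Δx‖/‖x‖ = 0.0238
realised/bound (from unrounded values) ≈ 0.1227

0.0238
0.1940


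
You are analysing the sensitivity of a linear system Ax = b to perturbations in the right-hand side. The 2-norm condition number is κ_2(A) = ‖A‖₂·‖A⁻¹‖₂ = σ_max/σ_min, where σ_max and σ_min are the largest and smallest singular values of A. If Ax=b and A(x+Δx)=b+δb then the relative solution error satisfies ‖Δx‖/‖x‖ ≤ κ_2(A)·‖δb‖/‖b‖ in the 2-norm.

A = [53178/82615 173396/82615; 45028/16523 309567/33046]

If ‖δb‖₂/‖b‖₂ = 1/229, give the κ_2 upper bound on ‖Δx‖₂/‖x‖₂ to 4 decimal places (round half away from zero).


1.4079

AᵀA = [31835764/4060225 109137798/4060225; 109137798/4060225 1496762569/16240900]; tr = 64964225/649636, det = 15625/162409
char-poly roots: 100 and 625/649636
κ_2(A) = √(λ_max/λ_min) = √(100 / (625/649636)) = 322.4000
κ_2(A)·‖δb‖/‖b‖ = 1.4079


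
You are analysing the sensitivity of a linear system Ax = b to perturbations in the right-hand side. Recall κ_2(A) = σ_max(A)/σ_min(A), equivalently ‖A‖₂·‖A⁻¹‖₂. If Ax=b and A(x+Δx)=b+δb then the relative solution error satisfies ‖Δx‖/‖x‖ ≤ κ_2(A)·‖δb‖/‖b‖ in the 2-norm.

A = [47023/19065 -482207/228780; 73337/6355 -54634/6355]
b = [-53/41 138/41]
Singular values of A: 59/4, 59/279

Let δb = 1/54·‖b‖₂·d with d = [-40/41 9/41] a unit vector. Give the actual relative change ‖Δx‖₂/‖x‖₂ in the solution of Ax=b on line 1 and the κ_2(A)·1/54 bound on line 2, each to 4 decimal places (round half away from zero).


largest singular value 59/4, smallest 59/279
condition number: (59/4) ÷ (59/279) = 69.7500
worst-case relative error ≤ 69.7500 × 1/54 = 1.2917
solve Ax = b  →  x = [5.8373 7.4441]
‖b‖₂ = 3.6056 and ‖x‖₂ = 9.4598
Δx = A⁻¹·δb where δb = 1/54·3.6056·d; ‖Δx‖ = 0.3157
dividing the unrounded norms, ‖Δx‖/‖x‖ = 0.0334
tightness: 0.0334 against a bound of 1.2917 (unrounded ratio ≈ 0.0258)

0.0334
1.2917


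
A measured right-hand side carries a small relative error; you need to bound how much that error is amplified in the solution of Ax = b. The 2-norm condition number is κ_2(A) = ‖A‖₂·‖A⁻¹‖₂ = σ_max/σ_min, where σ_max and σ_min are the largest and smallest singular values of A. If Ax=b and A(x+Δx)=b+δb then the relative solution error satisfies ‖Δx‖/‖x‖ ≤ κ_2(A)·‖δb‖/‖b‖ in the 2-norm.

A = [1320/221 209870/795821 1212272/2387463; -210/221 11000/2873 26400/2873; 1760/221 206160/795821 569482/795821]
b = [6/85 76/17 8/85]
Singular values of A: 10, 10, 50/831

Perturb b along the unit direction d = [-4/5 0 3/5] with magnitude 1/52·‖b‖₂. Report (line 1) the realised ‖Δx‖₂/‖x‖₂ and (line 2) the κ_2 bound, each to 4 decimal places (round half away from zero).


3.1962
3.1962

from the listed singular values, σ₁ = 10, σ_n = 50/831
κ_2(A) = 10 / (50/831) = 166.2000
worst-case relative error ≤ 166.2000 × 1/52 = 3.1962
solve Ax = b  →  x = [-0.0308 0.1716 0.4118]
‖b‖ = 4.4721, ‖x‖ = 0.4472
with δb = [-0.0688 0.0000 0.0516], A·Δx = δb → ‖Δx‖ = 1.4294
relative error = 3.1962
tightness: 3.1962 against a bound of 3.1962; the bound is attained (ratio 1)


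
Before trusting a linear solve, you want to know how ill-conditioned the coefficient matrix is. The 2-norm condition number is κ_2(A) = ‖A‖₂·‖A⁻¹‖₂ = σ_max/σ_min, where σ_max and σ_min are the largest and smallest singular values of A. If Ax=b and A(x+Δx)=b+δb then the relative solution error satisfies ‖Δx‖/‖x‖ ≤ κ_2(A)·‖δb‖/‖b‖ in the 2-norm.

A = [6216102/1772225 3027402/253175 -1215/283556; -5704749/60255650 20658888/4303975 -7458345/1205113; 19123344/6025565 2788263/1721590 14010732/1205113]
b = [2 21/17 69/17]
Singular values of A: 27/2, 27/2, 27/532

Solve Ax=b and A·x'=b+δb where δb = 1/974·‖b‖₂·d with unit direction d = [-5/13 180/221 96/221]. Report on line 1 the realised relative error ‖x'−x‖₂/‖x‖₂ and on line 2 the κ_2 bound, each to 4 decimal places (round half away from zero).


σ_max = 27/2, σ_min = 27/532
condition number: (27/2) ÷ (27/532) = 266.0000
perturbation bound = 266.0000·1/974 = 0.2731
solve Ax = b  →  x = [-36.7993 10.9646 8.8672]
‖b‖₂ = 4.6904 and ‖x‖₂ = 39.4087
δb = ε·‖b‖·d = [-0.0019 0.0039 0.0021]; solving A·Δx = δb gives ‖Δx‖ = 0.0949
relative error = 0.0024
tightness: 0.0024 against a bound of 0.2731 (unrounded ratio ≈ 0.0088)

0.0024
0.2731


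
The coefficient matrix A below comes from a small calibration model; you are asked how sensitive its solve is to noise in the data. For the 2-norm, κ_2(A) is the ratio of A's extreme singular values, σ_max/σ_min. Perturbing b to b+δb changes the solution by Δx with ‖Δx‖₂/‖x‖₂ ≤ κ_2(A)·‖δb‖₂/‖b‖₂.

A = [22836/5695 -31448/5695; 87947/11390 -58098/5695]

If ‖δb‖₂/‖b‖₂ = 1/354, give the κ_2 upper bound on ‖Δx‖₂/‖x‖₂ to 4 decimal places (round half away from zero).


AᵀA = [33981337/448900 -11324979/112225; -11324979/112225 15101572/112225]; tr = 3775505/17956, det = 13456/4489
char-poly roots: 841/4 and 64/4489
κ_2(A) = √(λ_max/λ_min) = √((841/4) / (64/4489)) = 121.4375
perturbation bound = 121.4375·1/354 = 0.3430

0.3430


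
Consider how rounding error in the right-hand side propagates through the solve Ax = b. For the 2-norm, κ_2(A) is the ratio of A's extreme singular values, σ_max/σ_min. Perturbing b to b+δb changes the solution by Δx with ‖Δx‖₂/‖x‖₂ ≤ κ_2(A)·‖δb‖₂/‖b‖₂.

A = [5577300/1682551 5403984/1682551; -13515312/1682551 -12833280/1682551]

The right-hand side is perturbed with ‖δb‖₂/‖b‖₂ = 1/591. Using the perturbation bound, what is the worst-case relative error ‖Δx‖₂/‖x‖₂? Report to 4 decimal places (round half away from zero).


M = AᵀA = [1264910850576/16751348329 1204647474240/16751348329; 1204647474240/16751348329 1147314311424/16751348329]. tr(M)=2868282000/19918369, det(M)=5308416/19918369
char-poly roots: 144 and 36864/19918369
σ_max=√144=12, σ_min=√(36864/19918369)=(192/4463) → κ = 278.9375
bound on ‖Δx‖/‖x‖: κ·ε = 278.9375·1/591 = 0.4720

0.4720


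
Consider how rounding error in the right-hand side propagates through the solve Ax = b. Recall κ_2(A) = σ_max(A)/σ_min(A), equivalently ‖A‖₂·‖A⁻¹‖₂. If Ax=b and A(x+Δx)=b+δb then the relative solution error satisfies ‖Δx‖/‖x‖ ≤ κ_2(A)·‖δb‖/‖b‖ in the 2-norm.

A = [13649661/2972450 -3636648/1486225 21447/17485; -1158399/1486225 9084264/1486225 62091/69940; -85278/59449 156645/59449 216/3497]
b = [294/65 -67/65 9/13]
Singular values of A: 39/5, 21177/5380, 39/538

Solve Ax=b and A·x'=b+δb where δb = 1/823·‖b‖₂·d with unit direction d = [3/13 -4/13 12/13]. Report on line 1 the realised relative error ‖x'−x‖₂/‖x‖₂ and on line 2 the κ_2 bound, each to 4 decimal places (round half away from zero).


0.0028
0.1307

σ_max = 39/5, σ_min = 39/538
κ_2(A) = (39/5) / (39/538) = 107.6000
worst-case relative error ≤ 107.6000 × 1/823 = 0.1307
solve Ax = b  →  x = [-8.5613 -5.0019 25.7606]
2-norm of b is 4.6904; of x, 27.6029
with δb = [0.0013 -0.0018 0.0053], A·Δx = δb → ‖Δx‖ = 0.0786
dividing the unrounded norms, ‖Δx‖/‖x‖ = 0.0028
realised/bound (from unrounded values) ≈ 0.0218
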